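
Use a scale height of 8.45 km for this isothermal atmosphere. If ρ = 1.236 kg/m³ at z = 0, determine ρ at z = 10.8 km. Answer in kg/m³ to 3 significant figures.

In an isothermal atmosphere, density decays like pressure: ρ = ρ₀ exp(−z/H).
z/H = 10800/8450.0 = 1.2781; exp(−1.2781) = 0.27857.
ρ = 1.236 × 0.27857 = 0.34431 kg/m³.

ρ ≈ 0.344 kg/m³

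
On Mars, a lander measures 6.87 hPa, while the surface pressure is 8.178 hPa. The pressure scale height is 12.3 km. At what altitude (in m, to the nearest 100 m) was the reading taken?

z ≈ 2100 m

Invert the barometric formula: z = H ln(P₀/P).
P₀/P = 8.178/6.87 = 1.1904; ln(1.1904) = 0.17429.
z = 12300 × 0.17429 = 2143.8 m.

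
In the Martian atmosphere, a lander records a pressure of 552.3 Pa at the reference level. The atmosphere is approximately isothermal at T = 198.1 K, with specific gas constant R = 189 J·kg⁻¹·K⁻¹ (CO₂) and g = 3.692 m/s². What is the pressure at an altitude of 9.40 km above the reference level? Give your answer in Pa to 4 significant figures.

Scale height: H = RT/g = 189 × 198.1 / 3.692 = 10141 m.
Barometric formula: P = P₀ exp(−z/H).
z/H = 9400.0/10141 = 0.92693; exp(−0.92693) = 0.39577.
P = 552.3 × 0.39577 = 218.58 Pa.

P ≈ 218.6 Pa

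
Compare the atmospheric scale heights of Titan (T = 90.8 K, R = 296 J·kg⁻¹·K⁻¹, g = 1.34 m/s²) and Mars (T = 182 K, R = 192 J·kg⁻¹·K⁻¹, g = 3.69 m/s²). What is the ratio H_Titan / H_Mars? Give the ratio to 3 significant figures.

H_Titan/H_Mars ≈ 2.12

H = RT/g for each body.
H_Titan = 296 × 90.8 / 1.34 = 20057 m.
H_Mars = 192 × 182 / 3.69 = 9469.9 m.
H_Titan/H_Mars = 20057/9469.9 = 2.1180.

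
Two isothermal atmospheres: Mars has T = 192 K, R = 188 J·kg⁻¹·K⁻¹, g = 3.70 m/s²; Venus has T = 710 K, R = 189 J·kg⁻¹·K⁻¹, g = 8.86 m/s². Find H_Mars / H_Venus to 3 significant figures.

H = RT/g for each body.
H_Mars = 188 × 192 / 3.70 = 9755.7 m.
H_Venus = 189 × 710 / 8.86 = 15146 m.
H_Mars/H_Venus = 9755.7/15146 = 0.64411.

H_Mars/H_Venus ≈ 0.644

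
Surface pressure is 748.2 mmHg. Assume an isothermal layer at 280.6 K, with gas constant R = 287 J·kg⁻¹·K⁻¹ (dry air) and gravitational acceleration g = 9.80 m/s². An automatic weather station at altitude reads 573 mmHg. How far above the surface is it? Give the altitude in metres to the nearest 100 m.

Scale height: H = RT/g = 287 × 280.6 / 9.80 = 8217.6 m.
Invert the barometric formula: z = H ln(P₀/P).
P₀/P = 748.2/573 = 1.3058; ln(1.3058) = 0.26682.
z = 8217.6 × 0.26682 = 2192.6 m.

z ≈ 2200 m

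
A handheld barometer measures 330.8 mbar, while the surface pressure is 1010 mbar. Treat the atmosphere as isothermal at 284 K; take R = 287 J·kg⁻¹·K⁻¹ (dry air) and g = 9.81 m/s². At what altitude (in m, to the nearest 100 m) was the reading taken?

Scale height: H = RT/g = 287 × 284 / 9.81 = 8308.7 m.
Invert the barometric formula: z = H ln(P₀/P).
P₀/P = 1010/330.8 = 3.0532; ln(3.0532) = 1.1162.
z = 8308.7 × 1.1162 = 9274.2 m.

z ≈ 9300 m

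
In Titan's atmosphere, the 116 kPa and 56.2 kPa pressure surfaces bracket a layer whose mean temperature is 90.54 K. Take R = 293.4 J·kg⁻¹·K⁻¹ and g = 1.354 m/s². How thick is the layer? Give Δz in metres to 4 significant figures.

Hypsometric equation: Δz = (R T̄/g) ln(P₁/P₂).
R T̄/g = 293.4 × 90.54 / 1.354 = 19619 m.
ln(116/56.2) = ln(2.0641) = 0.72469.
Δz = 19619 × 0.72469 = 14218 m.

Δz ≈ 14220 m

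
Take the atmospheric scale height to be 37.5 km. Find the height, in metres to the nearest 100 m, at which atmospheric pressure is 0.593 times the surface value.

z ≈ 19600 m

Set P/P₀ = exp(−z/H) = 0.593, so z = −H ln(0.593).
−ln(0.593) = 0.52256; z = 37500 × 0.52256 = 19596 m.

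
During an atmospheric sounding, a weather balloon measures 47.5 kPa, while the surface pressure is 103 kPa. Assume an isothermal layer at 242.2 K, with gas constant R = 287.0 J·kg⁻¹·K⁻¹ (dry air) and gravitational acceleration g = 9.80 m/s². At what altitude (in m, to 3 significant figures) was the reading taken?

z ≈ 5490 m

Scale height: H = RT/g = 287.0 × 242.2 / 9.80 = 7093.0 m.
Invert the barometric formula: z = H ln(P₀/P).
P₀/P = 103/47.5 = 2.1684; ln(2.1684) = 0.77399.
z = 7093.0 × 0.77399 = 5489.9 m.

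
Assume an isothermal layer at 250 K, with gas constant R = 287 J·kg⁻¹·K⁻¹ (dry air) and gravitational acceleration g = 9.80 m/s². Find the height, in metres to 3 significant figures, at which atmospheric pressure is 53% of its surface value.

z ≈ 4650 m

Scale height: H = RT/g = 287 × 250 / 9.80 = 7321.4 m.
Set P/P₀ = exp(−z/H) = 0.53, so z = −H ln(0.53).
−ln(0.53) = 0.63488; z = 7321.4 × 0.63488 = 4648.2 m.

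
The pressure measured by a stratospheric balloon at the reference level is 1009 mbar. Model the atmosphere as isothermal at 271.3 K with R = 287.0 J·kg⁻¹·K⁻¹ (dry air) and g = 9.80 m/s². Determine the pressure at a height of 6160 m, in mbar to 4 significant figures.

P ≈ 464.7 mbar

Scale height: H = RT/g = 287.0 × 271.3 / 9.80 = 7945.2 m.
Barometric formula: P = P₀ exp(−z/H).
z/H = 6160.0/7945.2 = 0.77531; exp(−0.77531) = 0.46056.
P = 1009 × 0.46056 = 464.71 mbar.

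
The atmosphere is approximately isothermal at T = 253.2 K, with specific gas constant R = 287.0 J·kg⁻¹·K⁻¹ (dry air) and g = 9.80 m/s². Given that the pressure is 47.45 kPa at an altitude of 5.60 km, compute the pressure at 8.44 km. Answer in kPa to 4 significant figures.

P ≈ 32.35 kPa

Scale height: H = RT/g = 287.0 × 253.2 / 9.80 = 7415.1 m.
Between two levels, P₂ = P₁ exp(−Δz/H) with Δz = z₂ − z₁.
Δz = 8440.0 − 5600.0 = 2840.0 m; Δz/H = 2840.0/7415.1 = 0.38300.
P₂ = 47.45 × exp(−0.38300) = 47.45 × 0.68181 = 32.352 kPa.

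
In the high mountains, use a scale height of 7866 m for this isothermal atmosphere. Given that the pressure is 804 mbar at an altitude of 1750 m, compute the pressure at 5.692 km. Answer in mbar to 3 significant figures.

P ≈ 487 mbar

Between two levels, P₂ = P₁ exp(−Δz/H) with Δz = z₂ − z₁.
Δz = 5692.0 − 1750.0 = 3942.0 m; Δz/H = 3942.0/7866.0 = 0.50114.
P₂ = 804 × exp(−0.50114) = 804 × 0.60584 = 487.10 mbar.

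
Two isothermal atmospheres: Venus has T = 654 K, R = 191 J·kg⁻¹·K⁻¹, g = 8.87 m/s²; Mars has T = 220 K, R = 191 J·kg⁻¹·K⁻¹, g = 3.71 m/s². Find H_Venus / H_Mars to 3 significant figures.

H = RT/g for each body.
H_Venus = 191 × 654 / 8.87 = 14083 m.
H_Mars = 191 × 220 / 3.71 = 11326 m.
H_Venus/H_Mars = 14083/11326 = 1.2434.

H_Venus/H_Mars ≈ 1.24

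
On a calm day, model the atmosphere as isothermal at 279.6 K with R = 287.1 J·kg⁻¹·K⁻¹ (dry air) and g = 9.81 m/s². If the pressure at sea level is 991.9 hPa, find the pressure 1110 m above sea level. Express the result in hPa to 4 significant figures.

Scale height: H = RT/g = 287.1 × 279.6 / 9.81 = 8182.8 m.
Barometric formula: P = P₀ exp(−z/H).
z/H = 1110.0/8182.8 = 0.13565; exp(−0.13565) = 0.87315.
P = 991.9 × 0.87315 = 866.08 hPa.

P ≈ 866.1 hPa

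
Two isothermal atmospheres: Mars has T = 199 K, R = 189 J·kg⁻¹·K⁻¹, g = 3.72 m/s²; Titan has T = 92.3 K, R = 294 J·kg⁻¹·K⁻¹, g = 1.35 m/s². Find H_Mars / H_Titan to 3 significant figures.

H_Mars/H_Titan ≈ 0.503

H = RT/g for each body.
H_Mars = 189 × 199 / 3.72 = 10110 m.
H_Titan = 294 × 92.3 / 1.35 = 20101 m.
H_Mars/H_Titan = 10110/20101 = 0.50296.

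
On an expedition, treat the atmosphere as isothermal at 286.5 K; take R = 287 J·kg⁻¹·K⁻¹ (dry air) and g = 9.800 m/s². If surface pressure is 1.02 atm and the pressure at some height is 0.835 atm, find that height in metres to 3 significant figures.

Scale height: H = RT/g = 287 × 286.5 / 9.800 = 8390.4 m.
Invert the barometric formula: z = H ln(P₀/P).
P₀/P = 1.02/0.835 = 1.2216; ln(1.2216) = 0.20016.
z = 8390.4 × 0.20016 = 1679.4 m.

z ≈ 1680 m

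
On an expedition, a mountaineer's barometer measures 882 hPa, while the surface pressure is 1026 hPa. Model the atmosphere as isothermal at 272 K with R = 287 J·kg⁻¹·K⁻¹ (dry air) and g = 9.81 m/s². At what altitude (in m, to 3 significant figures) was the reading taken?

Scale height: H = RT/g = 287 × 272 / 9.81 = 7957.6 m.
Invert the barometric formula: z = H ln(P₀/P).
P₀/P = 1026/882 = 1.1633; ln(1.1633) = 0.15126.
z = 7957.6 × 0.15126 = 1203.7 m.

z ≈ 1200 m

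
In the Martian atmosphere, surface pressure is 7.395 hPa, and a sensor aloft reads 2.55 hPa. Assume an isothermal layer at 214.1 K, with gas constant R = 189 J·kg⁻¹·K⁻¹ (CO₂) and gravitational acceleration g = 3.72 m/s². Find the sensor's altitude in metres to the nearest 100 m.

Scale height: H = RT/g = 189 × 214.1 / 3.72 = 10878 m.
Invert the barometric formula: z = H ln(P₀/P).
P₀/P = 7.395/2.55 = 2.9000; ln(2.9000) = 1.0647.
z = 10878 × 1.0647 = 11582 m.

z ≈ 11600 m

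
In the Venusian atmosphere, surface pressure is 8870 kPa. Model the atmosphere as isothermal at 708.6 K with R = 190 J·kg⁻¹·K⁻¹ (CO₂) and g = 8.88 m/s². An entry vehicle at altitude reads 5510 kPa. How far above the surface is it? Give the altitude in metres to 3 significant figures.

z ≈ 7220 m

Scale height: H = RT/g = 190 × 708.6 / 8.88 = 15161 m.
Invert the barometric formula: z = H ln(P₀/P).
P₀/P = 8870/5510 = 1.6098; ln(1.6098) = 0.47611.
z = 15161 × 0.47611 = 7218.3 m.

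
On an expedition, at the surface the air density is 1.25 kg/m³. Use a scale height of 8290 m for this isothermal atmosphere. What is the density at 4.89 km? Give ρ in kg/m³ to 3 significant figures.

In an isothermal atmosphere, density decays like pressure: ρ = ρ₀ exp(−z/H).
z/H = 4890.0/8290.0 = 0.58987; exp(−0.58987) = 0.55440.
ρ = 1.25 × 0.55440 = 0.69300 kg/m³.

ρ ≈ 0.693 kg/m³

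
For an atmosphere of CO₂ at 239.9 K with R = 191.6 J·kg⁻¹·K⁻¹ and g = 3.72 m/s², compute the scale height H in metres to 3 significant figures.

H ≈ 12400 m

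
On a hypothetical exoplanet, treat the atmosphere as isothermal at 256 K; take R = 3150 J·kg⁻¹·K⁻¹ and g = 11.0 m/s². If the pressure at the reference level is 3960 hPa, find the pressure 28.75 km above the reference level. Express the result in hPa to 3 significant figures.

P ≈ 2680 hPa

Scale height: H = RT/g = 3150 × 256 / 11.0 = 73309 m.
Barometric formula: P = P₀ exp(−z/H).
z/H = 28750/73309 = 0.39218; exp(−0.39218) = 0.67558.
P = 3960 × 0.67558 = 2675.3 hPa.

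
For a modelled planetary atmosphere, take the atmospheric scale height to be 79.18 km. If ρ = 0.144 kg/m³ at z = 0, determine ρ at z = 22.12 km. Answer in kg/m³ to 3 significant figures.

ρ ≈ 0.109 kg/m³

In an isothermal atmosphere, density decays like pressure: ρ = ρ₀ exp(−z/H).
z/H = 22120/79180 = 0.27936; exp(−0.27936) = 0.75627.
ρ = 0.144 × 0.75627 = 0.10890 kg/m³.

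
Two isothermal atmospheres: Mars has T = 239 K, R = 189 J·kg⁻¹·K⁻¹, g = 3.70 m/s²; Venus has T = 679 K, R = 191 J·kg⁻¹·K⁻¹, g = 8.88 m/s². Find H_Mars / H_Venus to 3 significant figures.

H = RT/g for each body.
H_Mars = 189 × 239 / 3.70 = 12208 m.
H_Venus = 191 × 679 / 8.88 = 14605 m.
H_Mars/H_Venus = 12208/14605 = 0.83588.

H_Mars/H_Venus ≈ 0.836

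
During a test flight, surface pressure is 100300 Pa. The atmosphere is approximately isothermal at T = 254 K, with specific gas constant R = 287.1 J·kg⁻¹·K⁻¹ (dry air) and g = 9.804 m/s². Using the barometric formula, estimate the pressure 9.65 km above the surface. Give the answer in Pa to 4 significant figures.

P ≈ 27410 Pa

Scale height: H = RT/g = 287.1 × 254 / 9.804 = 7438.1 m.
Barometric formula: P = P₀ exp(−z/H).
z/H = 9650.0/7438.1 = 1.2974; exp(−1.2974) = 0.27324.
P = 100300 × 0.27324 = 27406 Pa.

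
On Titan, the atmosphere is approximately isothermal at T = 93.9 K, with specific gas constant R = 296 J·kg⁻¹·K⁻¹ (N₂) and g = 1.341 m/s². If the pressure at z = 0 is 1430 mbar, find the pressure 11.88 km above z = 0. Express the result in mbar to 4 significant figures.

Scale height: H = RT/g = 296 × 93.9 / 1.341 = 20727 m.
Barometric formula: P = P₀ exp(−z/H).
z/H = 11880/20727 = 0.57317; exp(−0.57317) = 0.56374.
P = 1430 × 0.56374 = 806.15 mbar.

P ≈ 806.1 mbar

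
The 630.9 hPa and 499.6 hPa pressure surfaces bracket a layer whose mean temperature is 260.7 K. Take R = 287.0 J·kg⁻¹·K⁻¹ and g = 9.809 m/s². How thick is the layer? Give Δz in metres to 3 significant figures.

Hypsometric equation: Δz = (R T̄/g) ln(P₁/P₂).
R T̄/g = 287.0 × 260.7 / 9.809 = 7627.8 m.
ln(630.9/499.6) = ln(1.2628) = 0.23333.
Δz = 7627.8 × 0.23333 = 1779.8 m.

Δz ≈ 1780 m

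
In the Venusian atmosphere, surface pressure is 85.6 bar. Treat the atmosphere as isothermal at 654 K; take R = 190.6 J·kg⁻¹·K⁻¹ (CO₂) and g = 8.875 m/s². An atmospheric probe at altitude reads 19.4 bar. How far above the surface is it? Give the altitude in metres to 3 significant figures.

z ≈ 20800 m

Scale height: H = RT/g = 190.6 × 654 / 8.875 = 14045 m.
Invert the barometric formula: z = H ln(P₀/P).
P₀/P = 85.6/19.4 = 4.4124; ln(4.4124) = 1.4844.
z = 14045 × 1.4844 = 20848 m.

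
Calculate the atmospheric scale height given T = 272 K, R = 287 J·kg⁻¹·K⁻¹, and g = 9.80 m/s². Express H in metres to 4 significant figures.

The scale height of an isothermal atmosphere is H = RT/g.
H = 287 × 272 / 9.80 = 78064/9.80 = 7965.7 m.

H ≈ 7966 m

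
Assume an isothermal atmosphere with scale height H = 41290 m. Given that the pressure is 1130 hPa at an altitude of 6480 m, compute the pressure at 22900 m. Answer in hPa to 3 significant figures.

P ≈ 759 hPa

Between two levels, P₂ = P₁ exp(−Δz/H) with Δz = z₂ − z₁.
Δz = 22900 − 6480.0 = 16420 m; Δz/H = 16420/41290 = 0.39767.
P₂ = 1130 × exp(−0.39767) = 1130 × 0.67188 = 759.22 hPa.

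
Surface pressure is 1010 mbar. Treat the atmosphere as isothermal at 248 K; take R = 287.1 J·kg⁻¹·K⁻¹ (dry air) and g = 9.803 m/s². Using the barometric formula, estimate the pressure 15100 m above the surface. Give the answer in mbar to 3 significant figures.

Scale height: H = RT/g = 287.1 × 248 / 9.803 = 7263.2 m.
Barometric formula: P = P₀ exp(−z/H).
z/H = 15100/7263.2 = 2.0790; exp(−2.0790) = 0.12506.
P = 1010 × 0.12506 = 126.31 mbar.

P ≈ 126 mbar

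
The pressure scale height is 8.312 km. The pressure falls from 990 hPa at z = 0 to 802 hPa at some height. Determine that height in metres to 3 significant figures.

Invert the barometric formula: z = H ln(P₀/P).
P₀/P = 990/802 = 1.2344; ln(1.2344) = 0.21059.
z = 8312.0 × 0.21059 = 1750.4 m.

z ≈ 1750 m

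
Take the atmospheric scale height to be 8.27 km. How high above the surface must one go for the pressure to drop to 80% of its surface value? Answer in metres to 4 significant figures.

Set P/P₀ = exp(−z/H) = 0.8, so z = −H ln(0.8).
−ln(0.8) = 0.22314; z = 8270.0 × 0.22314 = 1845.4 m.

z ≈ 1845 m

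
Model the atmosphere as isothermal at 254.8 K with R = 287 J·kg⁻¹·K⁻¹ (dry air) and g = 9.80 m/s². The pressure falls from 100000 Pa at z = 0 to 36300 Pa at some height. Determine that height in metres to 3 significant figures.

z ≈ 7560 m

Scale height: H = RT/g = 287 × 254.8 / 9.80 = 7462.0 m.
Invert the barometric formula: z = H ln(P₀/P).
P₀/P = 100000/36300 = 2.7548; ln(2.7548) = 1.0133.
z = 7462.0 × 1.0133 = 7561.2 m.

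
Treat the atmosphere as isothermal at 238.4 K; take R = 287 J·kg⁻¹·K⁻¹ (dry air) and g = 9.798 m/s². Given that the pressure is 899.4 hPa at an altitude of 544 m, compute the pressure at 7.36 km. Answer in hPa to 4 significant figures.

P ≈ 338.9 hPa

Scale height: H = RT/g = 287 × 238.4 / 9.798 = 6983.1 m.
Between two levels, P₂ = P₁ exp(−Δz/H) with Δz = z₂ − z₁.
Δz = 7360.0 − 544.00 = 6816.0 m; Δz/H = 6816.0/6983.1 = 0.97607.
P₂ = 899.4 × exp(−0.97607) = 899.4 × 0.37679 = 338.88 hPa.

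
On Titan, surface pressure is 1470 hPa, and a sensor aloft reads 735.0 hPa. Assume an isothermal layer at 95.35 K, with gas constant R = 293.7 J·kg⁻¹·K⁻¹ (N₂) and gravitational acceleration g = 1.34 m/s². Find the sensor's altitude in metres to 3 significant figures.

Scale height: H = RT/g = 293.7 × 95.35 / 1.34 = 20899 m.
Invert the barometric formula: z = H ln(P₀/P).
P₀/P = 1470/735.0 = 2.0000; ln(2.0000) = 0.69315.
z = 20899 × 0.69315 = 14486 m.

z ≈ 14500 m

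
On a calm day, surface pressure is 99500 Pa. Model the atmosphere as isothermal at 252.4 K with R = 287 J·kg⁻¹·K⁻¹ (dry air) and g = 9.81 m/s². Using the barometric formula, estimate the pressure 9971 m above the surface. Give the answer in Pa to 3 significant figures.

Scale height: H = RT/g = 287 × 252.4 / 9.81 = 7384.2 m.
Barometric formula: P = P₀ exp(−z/H).
z/H = 9971.0/7384.2 = 1.3503; exp(−1.3503) = 0.25916.
P = 99500 × 0.25916 = 25786 Pa.

P ≈ 25800 Pa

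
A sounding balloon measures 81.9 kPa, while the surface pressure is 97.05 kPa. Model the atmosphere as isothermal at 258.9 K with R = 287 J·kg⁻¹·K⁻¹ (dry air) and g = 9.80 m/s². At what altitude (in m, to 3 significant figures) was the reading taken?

Scale height: H = RT/g = 287 × 258.9 / 9.80 = 7582.1 m.
Invert the barometric formula: z = H ln(P₀/P).
P₀/P = 97.05/81.9 = 1.1850; ln(1.1850) = 0.16974.
z = 7582.1 × 0.16974 = 1287.0 m.

z ≈ 1290 m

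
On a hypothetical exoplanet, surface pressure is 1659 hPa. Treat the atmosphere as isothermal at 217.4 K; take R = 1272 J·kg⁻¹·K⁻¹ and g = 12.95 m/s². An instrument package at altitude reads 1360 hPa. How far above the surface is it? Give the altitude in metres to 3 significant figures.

Scale height: H = RT/g = 1272 × 217.4 / 12.95 = 21354 m.
Invert the barometric formula: z = H ln(P₀/P).
P₀/P = 1659/1360 = 1.2199; ln(1.2199) = 0.19877.
z = 21354 × 0.19877 = 4244.5 m.

z ≈ 4240 m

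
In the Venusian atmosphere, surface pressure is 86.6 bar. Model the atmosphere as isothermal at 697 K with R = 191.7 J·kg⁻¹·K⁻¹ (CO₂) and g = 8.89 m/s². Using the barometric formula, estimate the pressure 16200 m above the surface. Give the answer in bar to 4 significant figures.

Scale height: H = RT/g = 191.7 × 697 / 8.89 = 15030 m.
Barometric formula: P = P₀ exp(−z/H).
z/H = 16200/15030 = 1.0778; exp(−1.0778) = 0.34034.
P = 86.6 × 0.34034 = 29.473 bar.

P ≈ 29.47 bar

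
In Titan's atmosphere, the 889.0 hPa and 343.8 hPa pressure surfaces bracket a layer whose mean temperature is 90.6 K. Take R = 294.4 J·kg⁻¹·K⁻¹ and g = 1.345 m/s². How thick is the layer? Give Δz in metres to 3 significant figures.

Δz ≈ 18800 m

Hypsometric equation: Δz = (R T̄/g) ln(P₁/P₂).
R T̄/g = 294.4 × 90.6 / 1.345 = 19831 m.
ln(889.0/343.8) = ln(2.5858) = 0.95003.
Δz = 19831 × 0.95003 = 18840 m.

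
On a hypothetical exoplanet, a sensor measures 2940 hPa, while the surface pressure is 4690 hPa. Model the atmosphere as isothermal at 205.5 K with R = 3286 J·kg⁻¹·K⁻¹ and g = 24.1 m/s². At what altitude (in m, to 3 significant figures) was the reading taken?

Scale height: H = RT/g = 3286 × 205.5 / 24.1 = 28020 m.
Invert the barometric formula: z = H ln(P₀/P).
P₀/P = 4690/2940 = 1.5952; ln(1.5952) = 0.46700.
z = 28020 × 0.46700 = 13085 m.

z ≈ 13100 m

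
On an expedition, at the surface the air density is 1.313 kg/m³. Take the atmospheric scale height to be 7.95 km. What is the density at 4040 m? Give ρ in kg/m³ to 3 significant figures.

In an isothermal atmosphere, density decays like pressure: ρ = ρ₀ exp(−z/H).
z/H = 4040.0/7950.0 = 0.50818; exp(−0.50818) = 0.60159.
ρ = 1.313 × 0.60159 = 0.78989 kg/m³.

ρ ≈ 0.790 kg/m³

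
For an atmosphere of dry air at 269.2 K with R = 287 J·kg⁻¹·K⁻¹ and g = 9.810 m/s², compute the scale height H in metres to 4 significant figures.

The scale height of an isothermal atmosphere is H = RT/g.
H = 287 × 269.2 / 9.810 = 77260/9.810 = 7875.6 m.

H ≈ 7876 m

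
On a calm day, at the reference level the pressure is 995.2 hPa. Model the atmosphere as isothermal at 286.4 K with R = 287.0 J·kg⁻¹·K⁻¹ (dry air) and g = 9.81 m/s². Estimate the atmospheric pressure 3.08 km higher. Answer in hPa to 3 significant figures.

Scale height: H = RT/g = 287.0 × 286.4 / 9.81 = 8378.9 m.
Barometric formula: P = P₀ exp(−z/H).
z/H = 3080.0/8378.9 = 0.36759; exp(−0.36759) = 0.69240.
P = 995.2 × 0.69240 = 689.08 hPa.

P ≈ 689 hPa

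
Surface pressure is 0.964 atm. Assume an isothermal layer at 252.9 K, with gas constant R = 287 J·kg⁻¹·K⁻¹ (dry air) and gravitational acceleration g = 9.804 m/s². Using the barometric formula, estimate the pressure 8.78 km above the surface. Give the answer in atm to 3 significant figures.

Scale height: H = RT/g = 287 × 252.9 / 9.804 = 7403.3 m.
Barometric formula: P = P₀ exp(−z/H).
z/H = 8780.0/7403.3 = 1.1860; exp(−1.1860) = 0.30544.
P = 0.964 × 0.30544 = 0.29444 atm.

P ≈ 0.294 atm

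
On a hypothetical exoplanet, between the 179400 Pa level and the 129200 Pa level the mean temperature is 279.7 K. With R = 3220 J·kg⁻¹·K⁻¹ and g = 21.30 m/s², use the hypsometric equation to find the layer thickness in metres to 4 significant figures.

Hypsometric equation: Δz = (R T̄/g) ln(P₁/P₂).
R T̄/g = 3220 × 279.7 / 21.30 = 42283 m.
ln(179400/129200) = ln(1.3885) = 0.32822.
Δz = 42283 × 0.32822 = 13878 m.

Δz ≈ 13880 m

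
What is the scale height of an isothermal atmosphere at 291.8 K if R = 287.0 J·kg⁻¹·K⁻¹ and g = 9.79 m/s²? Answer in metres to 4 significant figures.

H ≈ 8554 m

The scale height of an isothermal atmosphere is H = RT/g.
H = 287.0 × 291.8 / 9.79 = 83747/9.79 = 8554.3 m.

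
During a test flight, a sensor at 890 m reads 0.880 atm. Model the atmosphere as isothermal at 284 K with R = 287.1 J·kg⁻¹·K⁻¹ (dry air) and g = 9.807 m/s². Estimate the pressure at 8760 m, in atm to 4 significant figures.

Scale height: H = RT/g = 287.1 × 284 / 9.807 = 8314.1 m.
Between two levels, P₂ = P₁ exp(−Δz/H) with Δz = z₂ − z₁.
Δz = 8760.0 − 890.00 = 7870.0 m; Δz/H = 7870.0/8314.1 = 0.94658.
P₂ = 0.880 × exp(−0.94658) = 0.880 × 0.38807 = 0.34150 atm.

P ≈ 0.3415 atm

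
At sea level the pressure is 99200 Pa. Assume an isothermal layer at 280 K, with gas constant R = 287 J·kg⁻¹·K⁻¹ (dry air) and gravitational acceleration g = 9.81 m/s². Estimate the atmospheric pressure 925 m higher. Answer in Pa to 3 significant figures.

Scale height: H = RT/g = 287 × 280 / 9.81 = 8191.6 m.
Barometric formula: P = P₀ exp(−z/H).
z/H = 925.00/8191.6 = 0.11292; exp(−0.11292) = 0.89322.
P = 99200 × 0.89322 = 88607 Pa.

P ≈ 88600 Pa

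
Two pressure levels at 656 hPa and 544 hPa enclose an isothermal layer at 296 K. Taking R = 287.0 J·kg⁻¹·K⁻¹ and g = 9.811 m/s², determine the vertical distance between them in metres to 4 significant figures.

Hypsometric equation: Δz = (R T̄/g) ln(P₁/P₂).
R T̄/g = 287.0 × 296 / 9.811 = 8658.9 m.
ln(656/544) = ln(1.2059) = 0.18723.
Δz = 8658.9 × 0.18723 = 1621.2 m.

Δz ≈ 1621 m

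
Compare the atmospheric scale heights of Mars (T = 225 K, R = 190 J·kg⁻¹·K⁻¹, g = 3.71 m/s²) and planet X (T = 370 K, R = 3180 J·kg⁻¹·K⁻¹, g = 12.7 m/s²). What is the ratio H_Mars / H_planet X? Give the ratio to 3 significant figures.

H = RT/g for each body.
H_Mars = 190 × 225 / 3.71 = 11523 m.
H_planet X = 3180 × 370 / 12.7 = 92646 m.
H_Mars/H_planet X = 11523/92646 = 0.12438.

H_Mars/H_planet X ≈ 0.124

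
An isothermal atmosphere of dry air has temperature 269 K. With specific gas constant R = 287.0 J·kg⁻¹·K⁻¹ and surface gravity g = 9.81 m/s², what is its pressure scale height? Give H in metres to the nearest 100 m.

H ≈ 7900 m

The scale height of an isothermal atmosphere is H = RT/g.
H = 287.0 × 269 / 9.81 = 77203/9.81 = 7869.8 m.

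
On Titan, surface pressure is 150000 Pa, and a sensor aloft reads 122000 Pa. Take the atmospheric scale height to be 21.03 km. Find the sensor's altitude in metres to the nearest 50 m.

Invert the barometric formula: z = H ln(P₀/P).
P₀/P = 150000/122000 = 1.2295; ln(1.2295) = 0.20661.
z = 21030 × 0.20661 = 4345.0 m.

z ≈ 4350 m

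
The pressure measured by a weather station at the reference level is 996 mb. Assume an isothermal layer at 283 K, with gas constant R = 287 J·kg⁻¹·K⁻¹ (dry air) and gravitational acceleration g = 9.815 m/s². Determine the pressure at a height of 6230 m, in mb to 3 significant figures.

Scale height: H = RT/g = 287 × 283 / 9.815 = 8275.2 m.
Barometric formula: P = P₀ exp(−z/H).
z/H = 6230.0/8275.2 = 0.75285; exp(−0.75285) = 0.47102.
P = 996 × 0.47102 = 469.14 mb.

P ≈ 469 mb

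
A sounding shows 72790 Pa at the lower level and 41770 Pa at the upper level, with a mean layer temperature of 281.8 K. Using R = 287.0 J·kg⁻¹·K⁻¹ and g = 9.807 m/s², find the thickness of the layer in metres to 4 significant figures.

Hypsometric equation: Δz = (R T̄/g) ln(P₁/P₂).
R T̄/g = 287.0 × 281.8 / 9.807 = 8246.8 m.
ln(72790/41770) = ln(1.7426) = 0.55538.
Δz = 8246.8 × 0.55538 = 4580.1 m.

Δz ≈ 4580 m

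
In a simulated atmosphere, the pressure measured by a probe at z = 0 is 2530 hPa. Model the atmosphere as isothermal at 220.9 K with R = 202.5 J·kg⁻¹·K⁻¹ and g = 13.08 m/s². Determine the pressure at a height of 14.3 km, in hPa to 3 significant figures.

P ≈ 38.7 hPa

Scale height: H = RT/g = 202.5 × 220.9 / 13.08 = 3419.9 m.
Barometric formula: P = P₀ exp(−z/H).
z/H = 14300/3419.9 = 4.1814; exp(−4.1814) = 0.015277.
P = 2530 × 0.015277 = 38.651 hPa.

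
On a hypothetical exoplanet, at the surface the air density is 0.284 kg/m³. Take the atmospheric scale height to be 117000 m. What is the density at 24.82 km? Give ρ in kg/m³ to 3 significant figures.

In an isothermal atmosphere, density decays like pressure: ρ = ρ₀ exp(−z/H).
z/H = 24820/117000 = 0.21214; exp(−0.21214) = 0.80885.
ρ = 0.284 × 0.80885 = 0.22971 kg/m³.

ρ ≈ 0.230 kg/m³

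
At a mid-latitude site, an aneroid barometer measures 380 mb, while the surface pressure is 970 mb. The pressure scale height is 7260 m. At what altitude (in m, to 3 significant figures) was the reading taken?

Invert the barometric formula: z = H ln(P₀/P).
P₀/P = 970/380 = 2.5526; ln(2.5526) = 0.93711.
z = 7260.0 × 0.93711 = 6803.4 m.

z ≈ 6800 m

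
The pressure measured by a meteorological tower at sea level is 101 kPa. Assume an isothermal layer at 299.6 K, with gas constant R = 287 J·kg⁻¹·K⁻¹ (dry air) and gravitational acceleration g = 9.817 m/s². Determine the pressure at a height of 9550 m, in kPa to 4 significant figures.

P ≈ 33.95 kPa

Scale height: H = RT/g = 287 × 299.6 / 9.817 = 8758.8 m.
Barometric formula: P = P₀ exp(−z/H).
z/H = 9550.0/8758.8 = 1.0903; exp(−1.0903) = 0.33612.
P = 101 × 0.33612 = 33.948 kPa.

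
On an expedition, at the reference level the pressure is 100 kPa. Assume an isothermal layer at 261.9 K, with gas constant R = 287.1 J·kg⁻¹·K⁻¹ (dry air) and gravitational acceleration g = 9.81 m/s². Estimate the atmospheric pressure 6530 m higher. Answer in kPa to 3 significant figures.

P ≈ 42.7 kPa

Scale height: H = RT/g = 287.1 × 261.9 / 9.81 = 7664.8 m.
Barometric formula: P = P₀ exp(−z/H).
z/H = 6530.0/7664.8 = 0.85195; exp(−0.85195) = 0.42658.
P = 100 × 0.42658 = 42.658 kPa.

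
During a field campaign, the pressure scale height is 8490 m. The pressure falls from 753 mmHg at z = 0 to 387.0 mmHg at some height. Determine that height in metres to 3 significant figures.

z ≈ 5650 m

Invert the barometric formula: z = H ln(P₀/P).
P₀/P = 753/387.0 = 1.9457; ln(1.9457) = 0.66562.
z = 8490.0 × 0.66562 = 5651.1 m.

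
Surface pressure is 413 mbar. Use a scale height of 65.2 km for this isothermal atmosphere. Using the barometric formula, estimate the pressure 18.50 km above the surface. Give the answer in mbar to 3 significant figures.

Barometric formula: P = P₀ exp(−z/H).
z/H = 18500/65200 = 0.28374; exp(−0.28374) = 0.75296.
P = 413 × 0.75296 = 310.97 mbar.

P ≈ 311 mbar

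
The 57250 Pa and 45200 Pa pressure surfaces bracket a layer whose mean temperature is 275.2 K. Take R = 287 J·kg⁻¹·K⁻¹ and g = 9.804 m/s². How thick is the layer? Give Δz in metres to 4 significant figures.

Δz ≈ 1904 m

Hypsometric equation: Δz = (R T̄/g) ln(P₁/P₂).
R T̄/g = 287 × 275.2 / 9.804 = 8056.1 m.
ln(57250/45200) = ln(1.2666) = 0.23634.
Δz = 8056.1 × 0.23634 = 1904.0 m.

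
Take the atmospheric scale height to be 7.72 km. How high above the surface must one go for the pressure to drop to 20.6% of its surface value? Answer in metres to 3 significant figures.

Set P/P₀ = exp(−z/H) = 0.206, so z = −H ln(0.206).
−ln(0.206) = 1.5799; z = 7720.0 × 1.5799 = 12197 m.

z ≈ 12200 m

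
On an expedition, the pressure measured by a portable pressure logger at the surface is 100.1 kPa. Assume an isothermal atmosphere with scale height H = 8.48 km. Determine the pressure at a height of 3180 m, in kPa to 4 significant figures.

P ≈ 68.80 kPa

Barometric formula: P = P₀ exp(−z/H).
z/H = 3180.0/8480.0 = 0.37500; exp(−0.37500) = 0.68729.
P = 100.1 × 0.68729 = 68.798 kPa.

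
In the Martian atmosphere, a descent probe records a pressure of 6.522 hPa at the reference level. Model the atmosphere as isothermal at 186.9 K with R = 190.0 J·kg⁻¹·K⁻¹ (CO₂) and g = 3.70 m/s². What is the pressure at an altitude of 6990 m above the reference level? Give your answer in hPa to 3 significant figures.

P ≈ 3.15 hPa

Scale height: H = RT/g = 190.0 × 186.9 / 3.70 = 9597.6 m.
Barometric formula: P = P₀ exp(−z/H).
z/H = 6990.0/9597.6 = 0.72831; exp(−0.72831) = 0.48272.
P = 6.522 × 0.48272 = 3.1483 hPa.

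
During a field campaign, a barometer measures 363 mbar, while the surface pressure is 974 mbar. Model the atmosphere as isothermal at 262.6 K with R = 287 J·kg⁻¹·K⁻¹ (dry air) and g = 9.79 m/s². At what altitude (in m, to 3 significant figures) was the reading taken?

z ≈ 7600 m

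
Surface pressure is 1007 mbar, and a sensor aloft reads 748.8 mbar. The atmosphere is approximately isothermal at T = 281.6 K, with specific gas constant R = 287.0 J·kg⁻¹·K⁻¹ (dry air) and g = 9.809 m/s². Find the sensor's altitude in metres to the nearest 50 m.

z ≈ 2450 m

Scale height: H = RT/g = 287.0 × 281.6 / 9.809 = 8239.3 m.
Invert the barometric formula: z = H ln(P₀/P).
P₀/P = 1007/748.8 = 1.3448; ln(1.3448) = 0.29625.
z = 8239.3 × 0.29625 = 2440.9 m.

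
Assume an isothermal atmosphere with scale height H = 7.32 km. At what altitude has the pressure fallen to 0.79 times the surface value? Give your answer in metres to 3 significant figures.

z ≈ 1730 m

Set P/P₀ = exp(−z/H) = 0.79, so z = −H ln(0.79).
−ln(0.79) = 0.23572; z = 7320.0 × 0.23572 = 1725.5 m.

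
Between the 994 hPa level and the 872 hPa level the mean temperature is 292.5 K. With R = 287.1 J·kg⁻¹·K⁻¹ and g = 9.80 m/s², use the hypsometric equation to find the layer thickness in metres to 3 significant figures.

Hypsometric equation: Δz = (R T̄/g) ln(P₁/P₂).
R T̄/g = 287.1 × 292.5 / 9.80 = 8569.1 m.
ln(994/872) = ln(1.1399) = 0.13094.
Δz = 8569.1 × 0.13094 = 1122.0 m.

Δz ≈ 1120 m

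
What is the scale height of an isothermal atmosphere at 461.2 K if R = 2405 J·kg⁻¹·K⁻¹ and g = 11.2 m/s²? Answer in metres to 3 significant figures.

The scale height of an isothermal atmosphere is H = RT/g.
H = 2405 × 461.2 / 11.2 = 1109200/11.2 = 99036 m.

H ≈ 99000 m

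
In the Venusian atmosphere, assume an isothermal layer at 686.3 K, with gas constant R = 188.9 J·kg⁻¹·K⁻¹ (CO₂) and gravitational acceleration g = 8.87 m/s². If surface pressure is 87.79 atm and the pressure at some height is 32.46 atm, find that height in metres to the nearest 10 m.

Scale height: H = RT/g = 188.9 × 686.3 / 8.87 = 14616 m.
Invert the barometric formula: z = H ln(P₀/P).
P₀/P = 87.79/32.46 = 2.7046; ln(2.7046) = 0.99495.
z = 14616 × 0.99495 = 14542 m.

z ≈ 14540 m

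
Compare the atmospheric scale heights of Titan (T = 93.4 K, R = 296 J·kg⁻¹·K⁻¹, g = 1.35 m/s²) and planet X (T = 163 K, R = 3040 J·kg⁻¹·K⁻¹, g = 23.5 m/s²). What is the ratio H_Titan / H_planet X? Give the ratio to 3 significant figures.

H_Titan/H_planet X ≈ 0.971

H = RT/g for each body.
H_Titan = 296 × 93.4 / 1.35 = 20479 m.
H_planet X = 3040 × 163 / 23.5 = 21086 m.
H_Titan/H_planet X = 20479/21086 = 0.97121.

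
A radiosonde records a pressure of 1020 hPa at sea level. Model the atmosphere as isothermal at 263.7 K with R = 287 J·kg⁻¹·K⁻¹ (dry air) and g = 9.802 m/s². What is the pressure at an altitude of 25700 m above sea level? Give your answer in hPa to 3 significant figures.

Scale height: H = RT/g = 287 × 263.7 / 9.802 = 7721.1 m.
Barometric formula: P = P₀ exp(−z/H).
z/H = 25700/7721.1 = 3.3285; exp(−3.3285) = 0.035847.
P = 1020 × 0.035847 = 36.564 hPa.

P ≈ 36.6 hPa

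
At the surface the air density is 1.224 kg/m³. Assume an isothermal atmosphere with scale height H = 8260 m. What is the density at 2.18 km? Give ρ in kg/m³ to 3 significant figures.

ρ ≈ 0.940 kg/m³

In an isothermal atmosphere, density decays like pressure: ρ = ρ₀ exp(−z/H).
z/H = 2180.0/8260.0 = 0.26392; exp(−0.26392) = 0.76803.
ρ = 1.224 × 0.76803 = 0.94007 kg/m³.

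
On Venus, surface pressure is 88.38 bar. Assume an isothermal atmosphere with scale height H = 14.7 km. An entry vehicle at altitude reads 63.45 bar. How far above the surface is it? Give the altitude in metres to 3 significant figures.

z ≈ 4870 m

Invert the barometric formula: z = H ln(P₀/P).
P₀/P = 88.38/63.45 = 1.3929; ln(1.3929) = 0.33139.
z = 14700 × 0.33139 = 4871.4 m.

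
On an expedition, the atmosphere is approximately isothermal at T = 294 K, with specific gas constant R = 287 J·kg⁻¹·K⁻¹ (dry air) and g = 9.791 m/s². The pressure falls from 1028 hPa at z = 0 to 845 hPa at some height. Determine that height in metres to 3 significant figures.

Scale height: H = RT/g = 287 × 294 / 9.791 = 8617.9 m.
Invert the barometric formula: z = H ln(P₀/P).
P₀/P = 1028/845 = 1.2166; ln(1.2166) = 0.19606.
z = 8617.9 × 0.19606 = 1689.6 m.

z ≈ 1690 m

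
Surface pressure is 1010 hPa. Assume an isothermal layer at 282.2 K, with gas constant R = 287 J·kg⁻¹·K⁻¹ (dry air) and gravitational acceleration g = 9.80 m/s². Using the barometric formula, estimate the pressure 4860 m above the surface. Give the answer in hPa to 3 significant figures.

Scale height: H = RT/g = 287 × 282.2 / 9.80 = 8264.4 m.
Barometric formula: P = P₀ exp(−z/H).
z/H = 4860.0/8264.4 = 0.58806; exp(−0.58806) = 0.55540.
P = 1010 × 0.55540 = 560.95 hPa.

P ≈ 561 hPa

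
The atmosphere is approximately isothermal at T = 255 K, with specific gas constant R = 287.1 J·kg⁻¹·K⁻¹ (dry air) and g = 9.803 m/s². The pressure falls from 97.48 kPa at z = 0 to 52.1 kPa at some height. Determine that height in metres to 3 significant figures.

Scale height: H = RT/g = 287.1 × 255 / 9.803 = 7468.2 m.
Invert the barometric formula: z = H ln(P₀/P).
P₀/P = 97.48/52.1 = 1.8710; ln(1.8710) = 0.62647.
z = 7468.2 × 0.62647 = 4678.6 m.

z ≈ 4680 m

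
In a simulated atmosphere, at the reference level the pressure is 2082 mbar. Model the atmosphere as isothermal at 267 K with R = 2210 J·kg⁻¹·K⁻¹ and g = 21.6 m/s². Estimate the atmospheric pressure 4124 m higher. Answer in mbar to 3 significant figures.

Scale height: H = RT/g = 2210 × 267 / 21.6 = 27318 m.
Barometric formula: P = P₀ exp(−z/H).
z/H = 4124.0/27318 = 0.15096; exp(−0.15096) = 0.85988.
P = 2082 × 0.85988 = 1790.3 mbar.

P ≈ 1790 mbar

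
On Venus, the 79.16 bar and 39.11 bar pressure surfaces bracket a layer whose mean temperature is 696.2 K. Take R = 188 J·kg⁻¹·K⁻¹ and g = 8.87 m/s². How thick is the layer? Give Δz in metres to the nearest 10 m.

Δz ≈ 10400 m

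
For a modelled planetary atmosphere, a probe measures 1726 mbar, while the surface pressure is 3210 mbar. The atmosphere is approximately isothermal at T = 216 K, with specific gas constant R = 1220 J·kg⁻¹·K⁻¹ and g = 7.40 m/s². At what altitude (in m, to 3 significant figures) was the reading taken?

z ≈ 22100 m

Scale height: H = RT/g = 1220 × 216 / 7.40 = 35611 m.
Invert the barometric formula: z = H ln(P₀/P).
P₀/P = 3210/1726 = 1.8598; ln(1.8598) = 0.62047.
z = 35611 × 0.62047 = 22096 m.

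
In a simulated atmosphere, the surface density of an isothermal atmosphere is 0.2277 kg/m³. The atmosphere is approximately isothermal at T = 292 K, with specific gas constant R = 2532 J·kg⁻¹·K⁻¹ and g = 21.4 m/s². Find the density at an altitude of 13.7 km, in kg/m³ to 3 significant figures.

ρ ≈ 0.153 kg/m³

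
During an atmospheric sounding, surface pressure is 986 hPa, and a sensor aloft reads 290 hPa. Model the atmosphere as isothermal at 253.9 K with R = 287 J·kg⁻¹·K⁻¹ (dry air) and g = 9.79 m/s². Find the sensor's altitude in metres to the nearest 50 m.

z ≈ 9100 m

Scale height: H = RT/g = 287 × 253.9 / 9.79 = 7443.2 m.
Invert the barometric formula: z = H ln(P₀/P).
P₀/P = 986/290 = 3.4000; ln(3.4000) = 1.2238.
z = 7443.2 × 1.2238 = 9109.0 m.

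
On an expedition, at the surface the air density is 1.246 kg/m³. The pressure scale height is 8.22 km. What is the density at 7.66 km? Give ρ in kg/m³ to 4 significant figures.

ρ ≈ 0.4907 kg/m³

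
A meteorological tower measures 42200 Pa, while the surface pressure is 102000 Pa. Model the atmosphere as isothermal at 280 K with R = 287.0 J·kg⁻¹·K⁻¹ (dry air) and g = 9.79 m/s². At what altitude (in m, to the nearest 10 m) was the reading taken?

z ≈ 7240 m

Scale height: H = RT/g = 287.0 × 280 / 9.79 = 8208.4 m.
Invert the barometric formula: z = H ln(P₀/P).
P₀/P = 102000/42200 = 2.4171; ln(2.4171) = 0.88257.
z = 8208.4 × 0.88257 = 7244.5 m.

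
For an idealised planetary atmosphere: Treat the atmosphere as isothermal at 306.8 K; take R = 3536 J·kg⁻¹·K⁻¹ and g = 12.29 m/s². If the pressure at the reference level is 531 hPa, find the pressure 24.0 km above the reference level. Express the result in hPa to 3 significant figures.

Scale height: H = RT/g = 3536 × 306.8 / 12.29 = 88271 m.
Barometric formula: P = P₀ exp(−z/H).
z/H = 24000/88271 = 0.27189; exp(−0.27189) = 0.76194.
P = 531 × 0.76194 = 404.59 hPa.

P ≈ 405 hPa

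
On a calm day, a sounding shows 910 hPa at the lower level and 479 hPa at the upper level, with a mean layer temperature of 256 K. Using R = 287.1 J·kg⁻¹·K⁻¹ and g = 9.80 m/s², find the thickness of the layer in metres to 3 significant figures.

Δz ≈ 4810 m

Hypsometric equation: Δz = (R T̄/g) ln(P₁/P₂).
R T̄/g = 287.1 × 256 / 9.80 = 7499.8 m.
ln(910/479) = ln(1.8998) = 0.64175.
Δz = 7499.8 × 0.64175 = 4813.0 m.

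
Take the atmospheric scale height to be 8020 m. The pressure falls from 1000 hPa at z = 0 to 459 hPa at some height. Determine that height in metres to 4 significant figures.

z ≈ 6245 m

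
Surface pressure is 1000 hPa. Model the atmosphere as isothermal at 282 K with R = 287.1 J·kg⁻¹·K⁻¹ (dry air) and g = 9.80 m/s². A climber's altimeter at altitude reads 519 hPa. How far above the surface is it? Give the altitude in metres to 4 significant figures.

Scale height: H = RT/g = 287.1 × 282 / 9.80 = 8261.4 m.
Invert the barometric formula: z = H ln(P₀/P).
P₀/P = 1000/519 = 1.9268; ln(1.9268) = 0.65586.
z = 8261.4 × 0.65586 = 5418.3 m.

z ≈ 5418 m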